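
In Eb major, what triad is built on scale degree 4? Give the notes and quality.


Eb major scale: Eb F G Ab Bb C D
Diatonic triad on degree 4 stacks scale notes 4, 6, 1: Ab C Eb
Ab→C = 4 semitones; Ab→Eb = 7 semitones → major triad
= Ab C Eb (major)


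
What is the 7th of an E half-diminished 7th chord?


Half-diminished 7th chord = root + minor 3rd + diminished 5th + minor 7th
Seventh chords stack in thirds, so the letter names are E-G-B-D
Root: E
Minor 3rd above E: G
Diminished 5th above E: Bb
Minor 7th above E: D
The 7th = D


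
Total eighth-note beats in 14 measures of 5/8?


Time signature 5/8: the bottom number 8 means the eighth note gets one count
The top number 5 means 5 eighth-note beats per measure
Total = 5 × 14 measures
= 70 eighth-note beats


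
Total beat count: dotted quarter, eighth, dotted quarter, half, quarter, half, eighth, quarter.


Beat values:
  dotted quarter = 1.5 beats
  eighth = 0.5 beats
  dotted quarter = 1.5 beats
  half = 2 beats
  quarter = 1 beat
  half = 2 beats
  eighth = 0.5 beats
  quarter = 1 beat
Sum = 1.5 + 0.5 + 1.5 + 2 + 1 + 2 + 0.5 + 1
= 10 beats


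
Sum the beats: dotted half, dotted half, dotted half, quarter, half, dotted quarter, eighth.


Solution.
Beat values:
  dotted half = 3 beats
  dotted half = 3 beats
  dotted half = 3 beats
  quarter = 1 beat
  half = 2 beats
  dotted quarter = 1.5 beats
  eighth = 0.5 beats
Sum = 3 + 3 + 3 + 1 + 2 + 1.5 + 0.5
= 14 beats


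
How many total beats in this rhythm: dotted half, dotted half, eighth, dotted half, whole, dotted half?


Beat values:
  dotted half = 3 beats
  dotted half = 3 beats
  eighth = 0.5 beats
  dotted half = 3 beats
  whole = 4 beats
  dotted half = 3 beats
Sum = 3 + 3 + 0.5 + 3 + 4 + 3
= 16.5 beats


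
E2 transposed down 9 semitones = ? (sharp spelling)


E2: chromatic position 4 in octave 2 → absolute = 2×12 + 4 = 28
Transpose down 9: 28 - 9 = 19
19 = 1×12 + 7 → G in octave 1
Result = G1


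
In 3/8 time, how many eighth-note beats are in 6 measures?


Time signature 3/8: the bottom number 8 means the eighth note gets one count
The top number 3 means 3 eighth-note beats per measure
Total = 3 × 6 measures
= 18 eighth-note beats


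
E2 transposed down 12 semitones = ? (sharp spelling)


Reasoning:
E2: chromatic position 4 in octave 2 → absolute = 2×12 + 4 = 28
Transpose down 12: 28 - 12 = 16
16 = 1×12 + 4 → E in octave 1
Result = E1


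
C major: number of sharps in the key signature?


Let's work it out.
Sharp major keys follow the circle of fifths: C(0), G(1), D(2), A(3), E(4), B(5), F#(6), C#(7)
C major has 0 sharps
= 0 sharps


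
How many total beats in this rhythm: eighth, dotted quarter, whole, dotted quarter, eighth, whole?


Beat values:
  eighth = 0.5 beats
  dotted quarter = 1.5 beats
  whole = 4 beats
  dotted quarter = 1.5 beats
  eighth = 0.5 beats
  whole = 4 beats
Sum = 0.5 + 1.5 + 4 + 1.5 + 0.5 + 4
= 12 beats


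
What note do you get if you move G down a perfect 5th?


Let's work it out.
perfect 5th: 5 letter names, 7 semitones
Letter: G - 4 → C
Pitch: G - 7 semitones, spelled as a C → C
= C


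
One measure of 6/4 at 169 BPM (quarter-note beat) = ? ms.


Quarter-note beat duration = 60000 / 169 ms
Beats per measure (6/4) = 6
One measure = 6 × 60000 / 169 = 360000 / 169 ms
= 2130.2 ms


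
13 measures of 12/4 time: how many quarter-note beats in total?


Time signature 12/4: the bottom number 4 means the quarter note gets one count
The top number 12 means 12 quarter-note beats per measure
Total = 12 × 13 measures
= 156 quarter-note beats


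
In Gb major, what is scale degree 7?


Solution.
Major scale pattern: W-W-H-W-W-W-H (2-2-1-2-2-2-1 semitones)
Starting from Gb:
  Gb + 2 semitones → Ab
  Ab + 2 semitones → Bb
  Bb + 1 semitone → Cb
  Cb + 2 semitones → Db
  Db + 2 semitones → Eb
  Eb + 2 semitones → F
  F + 1 semitone → Gb
Scale: Gb Ab Bb Cb Db Eb F
Degree 7 = F


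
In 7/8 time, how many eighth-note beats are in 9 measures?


Time signature 7/8: the bottom number 8 means the eighth note gets one count
The top number 7 means 7 eighth-note beats per measure
Total = 7 × 9 measures
= 63 eighth-note beats


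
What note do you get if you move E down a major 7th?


Solution.
major 7th: 7 letter names, 11 semitones
Letter: E - 6 → F
Pitch: E - 11 semitones, spelled as an F → F
= F


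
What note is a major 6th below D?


Working:
A 6th spans 6 letter names, so from D we land on F
A major 6th = 9 semitones below D
Spell F at that pitch: F
= F


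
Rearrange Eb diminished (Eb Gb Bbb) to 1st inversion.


Solution.
Root position: Eb Gb Bbb
1st inversion: move root up an octave
Bass note: Gb
Notes (bottom to top) = Gb Bbb Eb


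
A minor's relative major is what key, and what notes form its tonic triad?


Reasoning:
The relative major shares the key signature and is a minor 3rd above the minor tonic
A minor 3rd above A is C
→ relative major of A minor is C major
Tonic triad of C major = root + major 3rd + perfect 5th = C E G
= C major; triad = C E G


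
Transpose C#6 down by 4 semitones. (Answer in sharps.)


Reasoning:
C#6: chromatic position 1 in octave 6 → absolute = 6×12 + 1 = 73
Transpose down 4: 73 - 4 = 69
69 = 5×12 + 9 → A in octave 5
Result = A5


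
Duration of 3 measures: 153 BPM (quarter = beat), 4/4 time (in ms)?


Let's work it out.
Quarter-note beat duration = 60000 / 153 ms
Beats per measure (4/4) = 4
One measure = 4 × 60000 / 153 = 240000 / 153 ms
3 measures = 3 × 240000 / 153 = 720000 / 153
= 4705.9 ms


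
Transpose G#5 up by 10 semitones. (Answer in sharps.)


G#5: chromatic position 8 in octave 5 → absolute = 5×12 + 8 = 68
Transpose up 10: 68 + 10 = 78
78 = 6×12 + 6 → F# in octave 6
Result = F#6


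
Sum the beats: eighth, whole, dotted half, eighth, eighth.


Solution.
Beat values:
  eighth = 0.5 beats
  whole = 4 beats
  dotted half = 3 beats
  eighth = 0.5 beats
  eighth = 0.5 beats
Sum = 0.5 + 4 + 3 + 0.5 + 0.5
= 8.5 beats


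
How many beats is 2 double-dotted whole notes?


Let's work it out.
Base whole note = 4 beats
Dot 1 adds half the previous value: +2
Dot 2 adds half the previous value: +1
One double-dotted whole = 4 + 2 + 1 = 7
2 of them = 2 × 7 = 14
= 14 beats


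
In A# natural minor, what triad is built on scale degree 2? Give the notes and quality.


Reasoning:
A# natural minor scale: A# B# C# D# E# F# G#
Diatonic triad on degree 2 stacks scale notes 2, 4, 6: B# D# F#
B#→D# = 3 semitones; B#→F# = 6 semitones → diminished triad
= B# D# F# (diminished)


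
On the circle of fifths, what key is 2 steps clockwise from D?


Each clockwise step on the circle of fifths moves up a perfect 5th
From D: D → A → E
= E


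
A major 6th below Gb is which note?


A 6th spans 6 letter names, so from G we land on B
A major 6th = 9 semitones below Gb
Spell B at that pitch: Bbb
= Bbb


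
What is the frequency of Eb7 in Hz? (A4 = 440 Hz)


Reasoning:
f = 440 × 2^(n/12) where n = semitones from A4
Eb7: 30 semitones from A4
f = 440 × 2^(30/12)
f = 2489.02 Hz


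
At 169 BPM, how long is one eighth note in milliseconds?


One quarter-note beat = 60000 / BPM = 60000 / 169 ms
Eighth note = 1/2 × quarter note
Duration = 1/2 × 60000 / 169 = 30000 / 169
= 177.5 ms


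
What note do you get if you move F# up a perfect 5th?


perfect 5th: 5 letter names, 7 semitones
Letter: F + 4 → C
Pitch: F# + 7 semitones, spelled as a C → C#
= C#


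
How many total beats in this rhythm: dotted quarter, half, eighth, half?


Step by step:
Beat values:
  dotted quarter = 1.5 beats
  half = 2 beats
  eighth = 0.5 beats
  half = 2 beats
Sum = 1.5 + 2 + 0.5 + 2
= 6 beats


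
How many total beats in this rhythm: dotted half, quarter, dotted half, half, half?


Solution.
Beat values:
  dotted half = 3 beats
  quarter = 1 beat
  dotted half = 3 beats
  half = 2 beats
  half = 2 beats
Sum = 3 + 1 + 3 + 2 + 2
= 11 beats


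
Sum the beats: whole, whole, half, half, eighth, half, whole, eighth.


Beat values:
  whole = 4 beats
  whole = 4 beats
  half = 2 beats
  half = 2 beats
  eighth = 0.5 beats
  half = 2 beats
  whole = 4 beats
  eighth = 0.5 beats
Sum = 4 + 4 + 2 + 2 + 0.5 + 2 + 4 + 0.5
= 19 beats


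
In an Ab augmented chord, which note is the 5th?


Reasoning:
Augmented triad = root + major 3rd (4 semitones) + augmented 5th (8 semitones)
A triad on Ab stacks thirds, so the chord tones use letter names A-C-E
Root: Ab
Major 3rd above Ab: C
Augmented 5th above Ab: E
The 5th = E


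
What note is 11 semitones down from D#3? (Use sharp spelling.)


Let's work it out.
D#3: chromatic position 3 in octave 3 → absolute = 3×12 + 3 = 39
Transpose down 11: 39 - 11 = 28
28 = 2×12 + 4 → E in octave 2
Result = E2


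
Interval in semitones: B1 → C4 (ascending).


Step by step:
Absolute semitone position = octave×12 + chromatic position
B1: 1×12 + 11 = 23
C4: 4×12 + 0 = 48
Difference = 48 - 23 = 25
= 25 semitones


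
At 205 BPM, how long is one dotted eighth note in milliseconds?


Let's work it out.
One quarter-note beat = 60000 / BPM = 60000 / 205 ms
Dotted eighth note = 3/4 × quarter note
Duration = 3/4 × 60000 / 205 = 45000 / 205
= 219.5 ms


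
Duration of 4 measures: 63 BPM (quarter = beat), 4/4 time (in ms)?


Quarter-note beat duration = 60000 / 63 ms
Beats per measure (4/4) = 4
One measure = 4 × 60000 / 63 = 240000 / 63 ms
4 measures = 4 × 240000 / 63 = 960000 / 63
= 15238.1 ms


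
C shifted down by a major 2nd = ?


major 2nd: 2 letter names, 2 semitones
Letter: C - 1 → B
Pitch: C - 2 semitones, spelled as a B → Bb
= Bb


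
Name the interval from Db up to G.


Let's work it out.
Letter names: D → G spans 4 letter names → a 4th
Semitones: Db → G = 6 half-steps
A 4th of 6 semitones is an augmented 4th
= augmented 4th


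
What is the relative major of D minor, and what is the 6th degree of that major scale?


The relative major shares the key signature and is a minor 3rd above the minor tonic
A minor 3rd above D is F
→ relative major of D minor is F major
F major scale: F G A Bb C D E
= F major; 6th degree = D


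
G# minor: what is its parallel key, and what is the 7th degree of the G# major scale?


Parallel keys share the same tonic but differ in mode
G# minor → parallel is G# major
G# major scale: G# A# B# C# D# E# F##
= G# major; 7th degree = F##


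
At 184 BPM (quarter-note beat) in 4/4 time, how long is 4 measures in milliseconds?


Solution.
Quarter-note beat duration = 60000 / 184 ms
Beats per measure (4/4) = 4
One measure = 4 × 60000 / 184 = 240000 / 184 ms
4 measures = 4 × 240000 / 184 = 960000 / 184
= 5217.4 ms


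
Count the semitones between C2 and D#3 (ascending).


Solution.
Absolute semitone position = octave×12 + chromatic position
C2: 2×12 + 0 = 24
D#3: 3×12 + 3 = 39
Difference = 39 - 24 = 15
= 15 semitones


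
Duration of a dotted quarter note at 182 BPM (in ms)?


Working:
One quarter-note beat = 60000 / BPM = 60000 / 182 ms
Dotted quarter note = 3/2 × quarter note
Duration = 3/2 × 60000 / 182 = 90000 / 182
= 494.5 ms


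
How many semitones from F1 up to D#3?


Solution.
Absolute semitone position = octave×12 + chromatic position
F1: 1×12 + 5 = 17
D#3: 3×12 + 3 = 39
Difference = 39 - 17 = 22
= 22 semitones


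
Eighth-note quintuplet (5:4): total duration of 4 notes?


Working:
Quintuplet: 5 notes occupy the space of 4 eighth notes
Space = 4 × 1/2 = 2 beats
Each quintuplet note = 2 / 5 = 2/5 beats
4 notes = 4 × 2/5 = 8/5
= 8/5 beats


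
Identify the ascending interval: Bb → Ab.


Reasoning:
Letter names: B → A spans 7 letter names → a 7th
Semitones: Bb → Ab = 10 half-steps
A 7th of 10 semitones is a minor 7th
= minor 7th


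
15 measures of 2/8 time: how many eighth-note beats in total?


Working:
Time signature 2/8: the bottom number 8 means the eighth note gets one count
The top number 2 means 2 eighth-note beats per measure
Total = 2 × 15 measures
= 30 eighth-note beats


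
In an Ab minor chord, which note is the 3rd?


Reasoning:
Minor triad = root + minor 3rd (3 semitones) + perfect 5th (7 semitones)
A triad on Ab stacks thirds, so the chord tones use letter names A-C-E
Root: Ab
Minor 3rd above Ab: Cb
Perfect 5th above Ab: Eb
The 3rd = Cb


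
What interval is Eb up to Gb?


Let's work it out.
Letter names: E → G spans 3 letter names → a 3rd
Semitones: Eb → Gb = 3 half-steps
A 3rd of 3 semitones is a minor 3rd
= minor 3rd


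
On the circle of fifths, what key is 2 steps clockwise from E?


Each clockwise step on the circle of fifths moves up a perfect 5th
From E: E → B → F#/Gb
= F#/Gb


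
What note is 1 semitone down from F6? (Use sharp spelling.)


F6: chromatic position 5 in octave 6 → absolute = 6×12 + 5 = 77
Transpose down 1: 77 - 1 = 76
76 = 6×12 + 4 → E in octave 6
Result = E6


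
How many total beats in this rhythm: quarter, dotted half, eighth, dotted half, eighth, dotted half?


Step by step:
Beat values:
  quarter = 1 beat
  dotted half = 3 beats
  eighth = 0.5 beats
  dotted half = 3 beats
  eighth = 0.5 beats
  dotted half = 3 beats
Sum = 1 + 3 + 0.5 + 3 + 0.5 + 3
= 11 beats


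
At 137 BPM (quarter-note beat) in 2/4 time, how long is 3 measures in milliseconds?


Step by step:
Quarter-note beat duration = 60000 / 137 ms
Beats per measure (2/4) = 2
One measure = 2 × 60000 / 137 = 120000 / 137 ms
3 measures = 3 × 120000 / 137 = 360000 / 137
= 2627.7 ms


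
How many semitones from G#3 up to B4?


Solution.
Absolute semitone position = octave×12 + chromatic position
G#3: 3×12 + 8 = 44
B4: 4×12 + 11 = 59
Difference = 59 - 44 = 15
= 15 semitones


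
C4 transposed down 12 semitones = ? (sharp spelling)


Solution.
C4: chromatic position 0 in octave 4 → absolute = 4×12 + 0 = 48
Transpose down 12: 48 - 12 = 36
36 = 3×12 + 0 → C in octave 3
Result = C3


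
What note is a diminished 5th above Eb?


Reasoning:
A 5th spans 5 letter names, so from E we land on B
A diminished 5th = 6 semitones above Eb
Spell B at that pitch: Bbb
= Bbb


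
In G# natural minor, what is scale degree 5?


Natural minor scale pattern: W-H-W-W-H-W-W (2-1-2-2-1-2-2 semitones)
Starting from G#:
  G# + 2 semitones → A#
  A# + 1 semitone → B
  B + 2 semitones → C#
  C# + 2 semitones → D#
  D# + 1 semitone → E
  E + 2 semitones → F#
  F# + 2 semitones → G#
Scale: G# A# B C# D# E F#
Degree 5 = D#


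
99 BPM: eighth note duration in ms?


Solution.
One quarter-note beat = 60000 / BPM = 60000 / 99 ms
Eighth note = 1/2 × quarter note
Duration = 1/2 × 60000 / 99 = 30000 / 99
= 303.0 ms


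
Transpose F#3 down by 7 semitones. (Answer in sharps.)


F#3: chromatic position 6 in octave 3 → absolute = 3×12 + 6 = 42
Transpose down 7: 42 - 7 = 35
35 = 2×12 + 11 → B in octave 2
Result = B2


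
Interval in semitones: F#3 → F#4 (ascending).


Let's work it out.
Absolute semitone position = octave×12 + chromatic position
F#3: 3×12 + 6 = 42
F#4: 4×12 + 6 = 54
Difference = 54 - 42 = 12
= 12 semitones


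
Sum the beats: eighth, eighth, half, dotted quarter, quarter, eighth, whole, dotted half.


Beat values:
  eighth = 0.5 beats
  eighth = 0.5 beats
  half = 2 beats
  dotted quarter = 1.5 beats
  quarter = 1 beat
  eighth = 0.5 beats
  whole = 4 beats
  dotted half = 3 beats
Sum = 0.5 + 0.5 + 2 + 1.5 + 1 + 0.5 + 4 + 3
= 13 beats


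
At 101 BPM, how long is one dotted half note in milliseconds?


Solution.
One quarter-note beat = 60000 / BPM = 60000 / 101 ms
Dotted half note = 3 × quarter note
Duration = 3 × 60000 / 101 = 180000 / 101
= 1782.2 ms


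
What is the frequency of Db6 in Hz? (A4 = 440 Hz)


Working:
f = 440 × 2^(n/12) where n = semitones from A4
Db6: 16 semitones from A4
f = 440 × 2^(16/12)
f = 1108.73 Hz


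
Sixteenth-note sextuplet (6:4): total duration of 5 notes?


Step by step:
Sextuplet: 6 notes occupy the space of 4 sixteenth notes
Space = 4 × 1/4 = 1 beat
Each sextuplet note = 1 / 6 = 1/6 beats
5 notes = 5 × 1/6 = 5/6
= 5/6 beats


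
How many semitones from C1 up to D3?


Absolute semitone position = octave×12 + chromatic position
C1: 1×12 + 0 = 12
D3: 3×12 + 2 = 38
Difference = 38 - 12 = 26
= 26 semitones


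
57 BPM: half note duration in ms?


Step by step:
One quarter-note beat = 60000 / BPM = 60000 / 57 ms
Half note = 2 × quarter note
Duration = 2 × 60000 / 57 = 120000 / 57
= 2105.3 ms


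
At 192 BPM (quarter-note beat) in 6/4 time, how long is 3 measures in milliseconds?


Solution.
Quarter-note beat duration = 60000 / 192 ms
Beats per measure (6/4) = 6
One measure = 6 × 60000 / 192 = 360000 / 192 ms
3 measures = 3 × 360000 / 192 = 1080000 / 192
= 5625.0 ms


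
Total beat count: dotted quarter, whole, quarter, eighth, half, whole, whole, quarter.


Let's work it out.
Beat values:
  dotted quarter = 1.5 beats
  whole = 4 beats
  quarter = 1 beat
  eighth = 0.5 beats
  half = 2 beats
  whole = 4 beats
  whole = 4 beats
  quarter = 1 beat
Sum = 1.5 + 4 + 1 + 0.5 + 2 + 4 + 4 + 1
= 18 beats


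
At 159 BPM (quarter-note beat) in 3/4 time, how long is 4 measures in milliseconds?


Quarter-note beat duration = 60000 / 159 ms
Beats per measure (3/4) = 3
One measure = 3 × 60000 / 159 = 180000 / 159 ms
4 measures = 4 × 180000 / 159 = 720000 / 159
= 4528.3 ms


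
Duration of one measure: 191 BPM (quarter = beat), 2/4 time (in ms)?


Solution.
Quarter-note beat duration = 60000 / 191 ms
Beats per measure (2/4) = 2
One measure = 2 × 60000 / 191 = 120000 / 191 ms
= 628.3 ms


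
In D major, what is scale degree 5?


Reasoning:
Major scale pattern: W-W-H-W-W-W-H (2-2-1-2-2-2-1 semitones)
Starting from D:
  D + 2 semitones → E
  E + 2 semitones → F#
  F# + 1 semitone → G
  G + 2 semitones → A
  A + 2 semitones → B
  B + 2 semitones → C#
  C# + 1 semitone → D
Scale: D E F# G A B C#
Degree 5 = A


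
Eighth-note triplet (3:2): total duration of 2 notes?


Reasoning:
Triplet: 3 notes occupy the space of 2 eighth notes
Space = 2 × 1/2 = 1 beat
Each triplet note = 1 / 3 = 1/3 beats
2 notes = 2 × 1/3 = 2/3
= 2/3 beats


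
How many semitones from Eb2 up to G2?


Solution.
Absolute semitone position = octave×12 + chromatic position
Eb2: 2×12 + 3 = 27
G2: 2×12 + 7 = 31
Difference = 31 - 27 = 4
= 4 semitones


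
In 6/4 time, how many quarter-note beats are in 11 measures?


Time signature 6/4: the bottom number 4 means the quarter note gets one count
The top number 6 means 6 quarter-note beats per measure
Total = 6 × 11 measures
= 66 quarter-note beats


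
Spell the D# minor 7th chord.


Reasoning:
Minor 7th chord = root + minor 3rd + perfect 5th + minor 7th
Seventh chords stack in thirds, so the letter names are D-F-A-C
Root: D#
Minor 3rd above D#: F#
Perfect 5th above D#: A#
Minor 7th above D#: C#
Chord = D# F# A# C#


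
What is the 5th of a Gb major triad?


Major triad = root + major 3rd (4 semitones) + perfect 5th (7 semitones)
A triad on Gb stacks thirds, so the chord tones use letter names G-B-D
Root: Gb
Major 3rd above Gb: Bb
Perfect 5th above Gb: Db
The 5th = Db


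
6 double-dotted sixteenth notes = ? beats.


Working:
Base sixteenth note = 1/4 beats
Dot 1 adds half the previous value: +1/8
Dot 2 adds half the previous value: +1/16
One double-dotted sixteenth = 1/4 + 1/8 + 1/16 = 7/16
6 of them = 6 × 7/16 = 21/8
= 21/8 beats


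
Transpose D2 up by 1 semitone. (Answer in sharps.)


D2: chromatic position 2 in octave 2 → absolute = 2×12 + 2 = 26
Transpose up 1: 26 + 1 = 27
27 = 2×12 + 3 → D# in octave 2
Result = D#2


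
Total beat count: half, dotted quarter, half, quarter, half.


Solution.
Beat values:
  half = 2 beats
  dotted quarter = 1.5 beats
  half = 2 beats
  quarter = 1 beat
  half = 2 beats
Sum = 2 + 1.5 + 2 + 1 + 2
= 8.5 beats


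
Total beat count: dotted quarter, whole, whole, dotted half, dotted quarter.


Step by step:
Beat values:
  dotted quarter = 1.5 beats
  whole = 4 beats
  whole = 4 beats
  dotted half = 3 beats
  dotted quarter = 1.5 beats
Sum = 1.5 + 4 + 4 + 3 + 1.5
= 14 beats


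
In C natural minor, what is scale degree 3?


Natural minor scale pattern: W-H-W-W-H-W-W (2-1-2-2-1-2-2 semitones)
Starting from C:
  C + 2 semitones → D
  D + 1 semitone → Eb
  Eb + 2 semitones → F
  F + 2 semitones → G
  G + 1 semitone → Ab
  Ab + 2 semitones → Bb
  Bb + 2 semitones → C
Scale: C D Eb F G Ab Bb
Degree 3 = Eb


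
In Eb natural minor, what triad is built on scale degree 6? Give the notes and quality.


Eb natural minor scale: Eb F Gb Ab Bb Cb Db
Diatonic triad on degree 6 stacks scale notes 6, 1, 3: Cb Eb Gb
Cb→Eb = 4 semitones; Cb→Gb = 7 semitones → major triad
= Cb Eb Gb (major)


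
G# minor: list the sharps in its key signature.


Sharp minor keys follow the circle of fifths: A(0), E(1), B(2), F#(3), C#(4), G#(5), D#(6), A#(7)
G# minor has 5 sharps
Order of sharps: F# C# G# D# A# E# B# → first 5: F#, C#, G#, D#, A#
= F#, C#, G#, D#, A#


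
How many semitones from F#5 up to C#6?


Absolute semitone position = octave×12 + chromatic position
F#5: 5×12 + 6 = 66
C#6: 6×12 + 1 = 73
Difference = 73 - 66 = 7
= 7 semitones


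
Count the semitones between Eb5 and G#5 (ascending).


Reasoning:
Absolute semitone position = octave×12 + chromatic position
Eb5: 5×12 + 3 = 63
G#5: 5×12 + 8 = 68
Difference = 68 - 63 = 5
= 5 semitones


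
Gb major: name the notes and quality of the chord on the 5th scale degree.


Solution.
Gb major scale: Gb Ab Bb Cb Db Eb F
Diatonic triad on degree 5 stacks scale notes 5, 7, 2: Db F Ab
Db→F = 4 semitones; Db→Ab = 7 semitones → major triad
= Db F Ab (major)


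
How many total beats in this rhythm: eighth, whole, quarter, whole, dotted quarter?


Let's work it out.
Beat values:
  eighth = 0.5 beats
  whole = 4 beats
  quarter = 1 beat
  whole = 4 beats
  dotted quarter = 1.5 beats
Sum = 0.5 + 4 + 1 + 4 + 1.5
= 11 beats


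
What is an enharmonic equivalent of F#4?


Working:
Enharmonic notes sound the same pitch but are spelled with different letter names
F# and Gb name the same pitch class
= Gb4


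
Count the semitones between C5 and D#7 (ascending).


Working:
Absolute semitone position = octave×12 + chromatic position
C5: 5×12 + 0 = 60
D#7: 7×12 + 3 = 87
Difference = 87 - 60 = 27
= 27 semitones


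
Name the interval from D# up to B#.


Letter names: D → B spans 6 letter names → a 6th
Semitones: D# → B# = 9 half-steps
A 6th of 9 semitones is a major 6th
= major 6th


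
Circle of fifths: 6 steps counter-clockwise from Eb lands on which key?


Step by step:
Each counter-clockwise step moves down a perfect 5th (= up a perfect 4th)
From Eb: Eb → Ab → Db → F#/Gb → B → E → A
= A


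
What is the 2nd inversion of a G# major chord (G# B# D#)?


Reasoning:
Root position: G# B# D#
2nd inversion: move root and 3rd up an octave
Bass note: D#
Notes (bottom to top) = D# G# B#


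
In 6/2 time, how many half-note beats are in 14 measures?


Time signature 6/2: the bottom number 2 means the half note gets one count
The top number 6 means 6 half-note beats per measure
Total = 6 × 14 measures
= 84 half-note beats


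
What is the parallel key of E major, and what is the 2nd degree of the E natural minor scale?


Reasoning:
Parallel keys share the same tonic but differ in mode
E major → parallel is E minor
E natural minor scale: E F# G A B C D
= E minor; 2nd degree = F#


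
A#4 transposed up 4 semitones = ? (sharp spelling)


A#4: chromatic position 10 in octave 4 → absolute = 4×12 + 10 = 58
Transpose up 4: 58 + 4 = 62
62 = 5×12 + 2 → D in octave 5
Result = D5


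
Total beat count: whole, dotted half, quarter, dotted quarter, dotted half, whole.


Solution.
Beat values:
  whole = 4 beats
  dotted half = 3 beats
  quarter = 1 beat
  dotted quarter = 1.5 beats
  dotted half = 3 beats
  whole = 4 beats
Sum = 4 + 3 + 1 + 1.5 + 3 + 4
= 16.5 beats


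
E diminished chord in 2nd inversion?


Working:
Root position: E G Bb
2nd inversion: move root and 3rd up an octave
Bass note: Bb
Notes (bottom to top) = Bb E G


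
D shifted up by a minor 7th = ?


minor 7th: 7 letter names, 10 semitones
Letter: D + 6 → C
Pitch: D + 10 semitones, spelled as a C → C
= C


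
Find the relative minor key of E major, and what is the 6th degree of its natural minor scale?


Step by step:
The relative minor shares the major's key signature and starts on its 6th degree
6th degree = a major 6th above the tonic; a major 6th above E is C#
→ relative minor of E major is C# minor
C# natural minor scale: C# D# E F# G# A B
= C# minor; 6th degree = A


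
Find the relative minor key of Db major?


The relative minor shares the major's key signature and starts on its 6th degree
6th degree = a major 6th above the tonic; a major 6th above Db is Bb
→ relative minor of Db major is Bb minor
= Bb minor


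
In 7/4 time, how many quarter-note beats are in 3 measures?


Time signature 7/4: the bottom number 4 means the quarter note gets one count
The top number 7 means 7 quarter-note beats per measure
Total = 7 × 3 measures
= 21 quarter-note beats


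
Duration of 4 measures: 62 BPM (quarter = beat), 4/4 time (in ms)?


Step by step:
Quarter-note beat duration = 60000 / 62 ms
Beats per measure (4/4) = 4
One measure = 4 × 60000 / 62 = 240000 / 62 ms
4 measures = 4 × 240000 / 62 = 960000 / 62
= 15483.9 ms


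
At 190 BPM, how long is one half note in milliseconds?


One quarter-note beat = 60000 / BPM = 60000 / 190 ms
Half note = 2 × quarter note
Duration = 2 × 60000 / 190 = 120000 / 190
= 631.6 ms


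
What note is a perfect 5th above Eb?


Let's work it out.
A 5th spans 5 letter names, so from E we land on B
A perfect 5th = 7 semitones above Eb
Spell B at that pitch: Bb
= Bb


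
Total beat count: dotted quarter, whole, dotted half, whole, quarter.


Step by step:
Beat values:
  dotted quarter = 1.5 beats
  whole = 4 beats
  dotted half = 3 beats
  whole = 4 beats
  quarter = 1 beat
Sum = 1.5 + 4 + 3 + 4 + 1
= 13.5 beats


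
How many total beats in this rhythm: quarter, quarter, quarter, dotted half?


Solution.
Beat values:
  quarter = 1 beat
  quarter = 1 beat
  quarter = 1 beat
  dotted half = 3 beats
Sum = 1 + 1 + 1 + 3
= 6 beats


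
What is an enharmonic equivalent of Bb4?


Enharmonic notes sound the same pitch but are spelled with different letter names
Bb and A# name the same pitch class
= A#4


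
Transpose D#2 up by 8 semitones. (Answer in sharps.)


Solution.
D#2: chromatic position 3 in octave 2 → absolute = 2×12 + 3 = 27
Transpose up 8: 27 + 8 = 35
35 = 2×12 + 11 → B in octave 2
Result = B2


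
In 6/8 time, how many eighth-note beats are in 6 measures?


Solution.
Time signature 6/8: the bottom number 8 means the eighth note gets one count
The top number 6 means 6 eighth-note beats per measure
Total = 6 × 6 measures
= 36 eighth-note beats


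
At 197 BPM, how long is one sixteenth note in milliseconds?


Let's work it out.
One quarter-note beat = 60000 / BPM = 60000 / 197 ms
Sixteenth note = 1/4 × quarter note
Duration = 1/4 × 60000 / 197 = 15000 / 197
= 76.1 ms


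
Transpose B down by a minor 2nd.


minor 2nd: 2 letter names, 1 semitones
Letter: B - 1 → A
Pitch: B - 1 semitones, spelled as an A → A#
= A#


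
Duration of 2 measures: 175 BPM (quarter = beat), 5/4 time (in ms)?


Working:
Quarter-note beat duration = 60000 / 175 ms
Beats per measure (5/4) = 5
One measure = 5 × 60000 / 175 = 300000 / 175 ms
2 measures = 2 × 300000 / 175 = 600000 / 175
= 3428.6 ms


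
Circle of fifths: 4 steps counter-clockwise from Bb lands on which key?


Step by step:
Each counter-clockwise step moves down a perfect 5th (= up a perfect 4th)
From Bb: Bb → Eb → Ab → Db → F#/Gb
= F#/Gb


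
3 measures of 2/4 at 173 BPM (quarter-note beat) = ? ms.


Let's work it out.
Quarter-note beat duration = 60000 / 173 ms
Beats per measure (2/4) = 2
One measure = 2 × 60000 / 173 = 120000 / 173 ms
3 measures = 3 × 120000 / 173 = 360000 / 173
= 2080.9 ms


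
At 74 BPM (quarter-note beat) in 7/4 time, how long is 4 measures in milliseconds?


Quarter-note beat duration = 60000 / 74 ms
Beats per measure (7/4) = 7
One measure = 7 × 60000 / 74 = 420000 / 74 ms
4 measures = 4 × 420000 / 74 = 1680000 / 74
= 22702.7 ms


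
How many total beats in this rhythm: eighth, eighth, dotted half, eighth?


Let's work it out.
Beat values:
  eighth = 0.5 beats
  eighth = 0.5 beats
  dotted half = 3 beats
  eighth = 0.5 beats
Sum = 0.5 + 0.5 + 3 + 0.5
= 4.5 beats


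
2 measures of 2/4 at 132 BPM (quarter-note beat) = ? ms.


Let's work it out.
Quarter-note beat duration = 60000 / 132 ms
Beats per measure (2/4) = 2
One measure = 2 × 60000 / 132 = 120000 / 132 ms
2 measures = 2 × 120000 / 132 = 240000 / 132
= 1818.2 ms


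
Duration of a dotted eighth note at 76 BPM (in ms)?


Working:
One quarter-note beat = 60000 / BPM = 60000 / 76 ms
Dotted eighth note = 3/4 × quarter note
Duration = 3/4 × 60000 / 76 = 45000 / 76
= 592.1 ms


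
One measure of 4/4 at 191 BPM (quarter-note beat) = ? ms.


Working:
Quarter-note beat duration = 60000 / 191 ms
Beats per measure (4/4) = 4
One measure = 4 × 60000 / 191 = 240000 / 191 ms
= 1256.5 ms


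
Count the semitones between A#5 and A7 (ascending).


Let's work it out.
Absolute semitone position = octave×12 + chromatic position
A#5: 5×12 + 10 = 70
A7: 7×12 + 9 = 93
Difference = 93 - 70 = 23
= 23 semitones


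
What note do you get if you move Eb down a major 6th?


Reasoning:
major 6th: 6 letter names, 9 semitones
Letter: E - 5 → G
Pitch: Eb - 9 semitones, spelled as a G → Gb
= Gb


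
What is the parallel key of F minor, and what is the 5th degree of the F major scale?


Reasoning:
Parallel keys share the same tonic but differ in mode
F minor → parallel is F major
F major scale: F G A Bb C D E
= F major; 5th degree = C


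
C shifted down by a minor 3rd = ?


Solution.
minor 3rd: 3 letter names, 3 semitones
Letter: C - 2 → A
Pitch: C - 3 semitones, spelled as an A → A
= A


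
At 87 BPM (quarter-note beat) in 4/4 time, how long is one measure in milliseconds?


Quarter-note beat duration = 60000 / 87 ms
Beats per measure (4/4) = 4
One measure = 4 × 60000 / 87 = 240000 / 87 ms
= 2758.6 ms


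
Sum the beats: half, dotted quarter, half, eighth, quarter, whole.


Beat values:
  half = 2 beats
  dotted quarter = 1.5 beats
  half = 2 beats
  eighth = 0.5 beats
  quarter = 1 beat
  whole = 4 beats
Sum = 2 + 1.5 + 2 + 0.5 + 1 + 4
= 11 beats


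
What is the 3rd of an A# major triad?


Let's work it out.
Major triad = root + major 3rd (4 semitones) + perfect 5th (7 semitones)
A triad on A# stacks thirds, so the chord tones use letter names A-C-E
Root: A#
Major 3rd above A#: C##
Perfect 5th above A#: E#
The 3rd = C##


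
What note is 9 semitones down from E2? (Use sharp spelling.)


E2: chromatic position 4 in octave 2 → absolute = 2×12 + 4 = 28
Transpose down 9: 28 - 9 = 19
19 = 1×12 + 7 → G in octave 1
Result = G1


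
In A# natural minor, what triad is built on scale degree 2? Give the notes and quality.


Let's work it out.
A# natural minor scale: A# B# C# D# E# F# G#
Diatonic triad on degree 2 stacks scale notes 2, 4, 6: B# D# F#
B#→D# = 3 semitones; B#→F# = 6 semitones → diminished triad
= B# D# F# (diminished)


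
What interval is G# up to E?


Letter names: G → E spans 6 letter names → a 6th
Semitones: G# → E = 8 half-steps
A 6th of 8 semitones is a minor 6th
= minor 6th


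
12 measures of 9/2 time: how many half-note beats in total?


Let's work it out.
Time signature 9/2: the bottom number 2 means the half note gets one count
The top number 9 means 9 half-note beats per measure
Total = 9 × 12 measures
= 108 half-note beats


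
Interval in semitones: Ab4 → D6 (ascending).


Reasoning:
Absolute semitone position = octave×12 + chromatic position
Ab4: 4×12 + 8 = 56
D6: 6×12 + 2 = 74
Difference = 74 - 56 = 18
= 18 semitones


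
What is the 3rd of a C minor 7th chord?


Minor 7th chord = root + minor 3rd + perfect 5th + minor 7th
Seventh chords stack in thirds, so the letter names are C-E-G-B
Root: C
Minor 3rd above C: Eb
Perfect 5th above C: G
Minor 7th above C: Bb
The 3rd = Eb


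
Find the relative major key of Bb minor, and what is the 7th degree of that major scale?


The relative major shares the key signature and is a minor 3rd above the minor tonic
A minor 3rd above Bb is Db
→ relative major of Bb minor is Db major
Db major scale: Db Eb F Gb Ab Bb C
= Db major; 7th degree = C


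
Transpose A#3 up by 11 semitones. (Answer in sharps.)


A#3: chromatic position 10 in octave 3 → absolute = 3×12 + 10 = 46
Transpose up 11: 46 + 11 = 57
57 = 4×12 + 9 → A in octave 4
Result = A4


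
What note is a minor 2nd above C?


A 2nd spans 2 letter names, so from C we land on D
A minor 2nd = 1 semitone above C
Spell D at that pitch: Db
= Db


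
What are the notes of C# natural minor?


Solution.
Natural minor scale pattern: W-H-W-W-H-W-W (2-1-2-2-1-2-2 semitones)
Starting from C#:
  C# + 2 semitones → D#
  D# + 1 semitone → E
  E + 2 semitones → F#
  F# + 2 semitones → G#
  G# + 1 semitone → A
  A + 2 semitones → B
  B + 2 semitones → C#
Scale = C# D# E F# G# A B


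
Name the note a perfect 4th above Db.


Working:
A 4th spans 4 letter names, so from D we land on G
A perfect 4th = 5 semitones above Db
Spell G at that pitch: Gb
= Gb


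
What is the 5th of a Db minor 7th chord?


Reasoning:
Minor 7th chord = root + minor 3rd + perfect 5th + minor 7th
Seventh chords stack in thirds, so the letter names are D-F-A-C
Root: Db
Minor 3rd above Db: Fb
Perfect 5th above Db: Ab
Minor 7th above Db: Cb
The 5th = Ab


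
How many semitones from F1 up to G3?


Reasoning:
Absolute semitone position = octave×12 + chromatic position
F1: 1×12 + 5 = 17
G3: 3×12 + 7 = 43
Difference = 43 - 17 = 26
= 26 semitones


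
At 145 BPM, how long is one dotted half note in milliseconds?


Solution.
One quarter-note beat = 60000 / BPM = 60000 / 145 ms
Dotted half note = 3 × quarter note
Duration = 3 × 60000 / 145 = 180000 / 145
= 1241.4 ms


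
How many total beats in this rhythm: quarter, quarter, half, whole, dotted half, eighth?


Beat values:
  quarter = 1 beat
  quarter = 1 beat
  half = 2 beats
  whole = 4 beats
  dotted half = 3 beats
  eighth = 0.5 beats
Sum = 1 + 1 + 2 + 4 + 3 + 0.5
= 11.5 beats


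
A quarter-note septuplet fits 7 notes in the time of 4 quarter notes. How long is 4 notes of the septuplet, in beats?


Septuplet: 7 notes occupy the space of 4 quarter notes
Space = 4 × 1 = 4 beats
Each septuplet note = 4 / 7 = 4/7 beats
4 notes = 4 × 4/7 = 16/7
= 16/7 beats


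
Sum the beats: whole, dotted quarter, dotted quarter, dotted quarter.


Beat values:
  whole = 4 beats
  dotted quarter = 1.5 beats
  dotted quarter = 1.5 beats
  dotted quarter = 1.5 beats
Sum = 4 + 1.5 + 1.5 + 1.5
= 8.5 beats


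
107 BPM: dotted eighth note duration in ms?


Reasoning:
One quarter-note beat = 60000 / BPM = 60000 / 107 ms
Dotted eighth note = 3/4 × quarter note
Duration = 3/4 × 60000 / 107 = 45000 / 107
= 420.6 ms


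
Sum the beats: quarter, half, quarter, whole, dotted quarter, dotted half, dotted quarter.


Solution.
Beat values:
  quarter = 1 beat
  half = 2 beats
  quarter = 1 beat
  whole = 4 beats
  dotted quarter = 1.5 beats
  dotted half = 3 beats
  dotted quarter = 1.5 beats
Sum = 1 + 2 + 1 + 4 + 1.5 + 3 + 1.5
= 14 beats


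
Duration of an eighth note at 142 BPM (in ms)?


One quarter-note beat = 60000 / BPM = 60000 / 142 ms
Eighth note = 1/2 × quarter note
Duration = 1/2 × 60000 / 142 = 30000 / 142
= 211.3 ms


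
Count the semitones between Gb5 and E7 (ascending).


Working:
Absolute semitone position = octave×12 + chromatic position
Gb5: 5×12 + 6 = 66
E7: 7×12 + 4 = 88
Difference = 88 - 66 = 22
= 22 semitones


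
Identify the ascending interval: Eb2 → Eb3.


Letter names: E → E spans 8 letter names → an octave
Semitones: Eb2 → Eb3 = 12 half-steps
An octave of 12 semitones is a perfect octave
= perfect octave


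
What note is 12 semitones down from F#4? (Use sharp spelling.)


Let's work it out.
F#4: chromatic position 6 in octave 4 → absolute = 4×12 + 6 = 54
Transpose down 12: 54 - 12 = 42
42 = 3×12 + 6 → F# in octave 3
Result = F#3


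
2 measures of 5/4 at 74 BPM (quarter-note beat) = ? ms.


Step by step:
Quarter-note beat duration = 60000 / 74 ms
Beats per measure (5/4) = 5
One measure = 5 × 60000 / 74 = 300000 / 74 ms
2 measures = 2 × 300000 / 74 = 600000 / 74
= 8108.1 ms


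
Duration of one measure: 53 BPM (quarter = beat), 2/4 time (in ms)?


Solution.
Quarter-note beat duration = 60000 / 53 ms
Beats per measure (2/4) = 2
One measure = 2 × 60000 / 53 = 120000 / 53 ms
= 2264.2 ms


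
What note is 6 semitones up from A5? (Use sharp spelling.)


Solution.
A5: chromatic position 9 in octave 5 → absolute = 5×12 + 9 = 69
Transpose up 6: 69 + 6 = 75
75 = 6×12 + 3 → D# in octave 6
Result = D#6


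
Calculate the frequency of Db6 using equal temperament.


f = 440 × 2^(n/12) where n = semitones from A4
Db6: 16 semitones from A4
f = 440 × 2^(16/12)
f = 1108.73 Hz


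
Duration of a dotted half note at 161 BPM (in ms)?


Working:
One quarter-note beat = 60000 / BPM = 60000 / 161 ms
Dotted half note = 3 × quarter note
Duration = 3 × 60000 / 161 = 180000 / 161
= 1118.0 ms


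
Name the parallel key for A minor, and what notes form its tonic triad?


Step by step:
Parallel keys share the same tonic but differ in mode
A minor → parallel is A major
Tonic triad of A major = A C# E
= A major; triad = A C# E


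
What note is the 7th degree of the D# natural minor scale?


Step by step:
Natural minor scale pattern: W-H-W-W-H-W-W (2-1-2-2-1-2-2 semitones)
Starting from D#:
  D# + 2 semitones → E#
  E# + 1 semitone → F#
  F# + 2 semitones → G#
  G# + 2 semitones → A#
  A# + 1 semitone → B
  B + 2 semitones → C#
  C# + 2 semitones → D#
Scale: D# E# F# G# A# B C#
Degree 7 = C#


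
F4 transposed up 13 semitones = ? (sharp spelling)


Reasoning:
F4: chromatic position 5 in octave 4 → absolute = 4×12 + 5 = 53
Transpose up 13: 53 + 13 = 66
66 = 5×12 + 6 → F# in octave 5
Result = F#5


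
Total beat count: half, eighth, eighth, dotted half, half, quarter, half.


Step by step:
Beat values:
  half = 2 beats
  eighth = 0.5 beats
  eighth = 0.5 beats
  dotted half = 3 beats
  half = 2 beats
  quarter = 1 beat
  half = 2 beats
Sum = 2 + 0.5 + 0.5 + 3 + 2 + 1 + 2
= 11 beats


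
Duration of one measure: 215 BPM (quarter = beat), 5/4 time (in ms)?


Let's work it out.
Quarter-note beat duration = 60000 / 215 ms
Beats per measure (5/4) = 5
One measure = 5 × 60000 / 215 = 300000 / 215 ms
= 1395.3 ms


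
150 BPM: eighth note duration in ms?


Step by step:
One quarter-note beat = 60000 / BPM = 60000 / 150 ms
Eighth note = 1/2 × quarter note
Duration = 1/2 × 60000 / 150 = 30000 / 150
= 200.0 ms


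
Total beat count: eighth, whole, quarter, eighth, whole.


Working:
Beat values:
  eighth = 0.5 beats
  whole = 4 beats
  quarter = 1 beat
  eighth = 0.5 beats
  whole = 4 beats
Sum = 0.5 + 4 + 1 + 0.5 + 4
= 10 beats


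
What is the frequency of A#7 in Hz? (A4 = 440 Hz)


Solution.
f = 440 × 2^(n/12) where n = semitones from A4
A#7: 37 semitones from A4
f = 440 × 2^(37/12)
f = 3729.31 Hz
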